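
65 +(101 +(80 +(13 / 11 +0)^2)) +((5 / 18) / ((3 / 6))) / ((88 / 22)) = 247.54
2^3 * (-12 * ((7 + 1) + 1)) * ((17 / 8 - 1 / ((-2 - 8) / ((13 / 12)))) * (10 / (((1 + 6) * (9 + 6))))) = -6432 / 35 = -183.77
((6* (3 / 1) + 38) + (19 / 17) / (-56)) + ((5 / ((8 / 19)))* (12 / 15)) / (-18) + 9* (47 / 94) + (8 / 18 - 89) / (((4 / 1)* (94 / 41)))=10126987 / 201348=50.30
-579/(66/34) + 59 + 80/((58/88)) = -37608/319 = -117.89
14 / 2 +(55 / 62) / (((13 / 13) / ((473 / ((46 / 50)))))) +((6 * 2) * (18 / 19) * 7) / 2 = 13624839 / 27094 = 502.87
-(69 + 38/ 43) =-3005/ 43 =-69.88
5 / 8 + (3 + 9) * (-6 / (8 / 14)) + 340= 1717 / 8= 214.62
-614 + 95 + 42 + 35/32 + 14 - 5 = -14941/32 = -466.91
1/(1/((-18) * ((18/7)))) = -324/7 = -46.29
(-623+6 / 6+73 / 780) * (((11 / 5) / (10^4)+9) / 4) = -218294485957 / 156000000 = -1399.32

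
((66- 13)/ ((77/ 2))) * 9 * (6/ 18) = 318/ 77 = 4.13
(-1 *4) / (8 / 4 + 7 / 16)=-64 / 39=-1.64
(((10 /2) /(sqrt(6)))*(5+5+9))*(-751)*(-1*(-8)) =-285380*sqrt(6) /3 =-233011.79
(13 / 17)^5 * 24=8911032 / 1419857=6.28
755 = 755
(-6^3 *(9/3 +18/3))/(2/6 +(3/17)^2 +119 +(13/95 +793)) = -160117560/75158171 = -2.13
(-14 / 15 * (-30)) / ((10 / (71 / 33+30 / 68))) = 20363 / 2805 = 7.26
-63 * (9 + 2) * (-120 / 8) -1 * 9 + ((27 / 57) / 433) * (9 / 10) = 854456301 / 82270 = 10386.00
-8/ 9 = -0.89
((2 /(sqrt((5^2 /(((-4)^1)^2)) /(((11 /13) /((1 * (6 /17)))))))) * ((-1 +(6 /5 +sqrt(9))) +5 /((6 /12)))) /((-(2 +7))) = -88 * sqrt(14586) /2925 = -3.63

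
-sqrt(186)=-13.64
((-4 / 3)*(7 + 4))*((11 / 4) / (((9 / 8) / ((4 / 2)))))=-1936 / 27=-71.70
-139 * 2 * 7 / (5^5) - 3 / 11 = -30781 / 34375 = -0.90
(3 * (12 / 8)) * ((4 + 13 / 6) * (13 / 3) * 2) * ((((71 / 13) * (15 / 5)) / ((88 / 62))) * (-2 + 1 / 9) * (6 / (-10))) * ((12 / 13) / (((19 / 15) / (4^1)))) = 24919722 / 2717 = 9171.78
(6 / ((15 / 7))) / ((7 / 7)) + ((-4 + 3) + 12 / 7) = 123 / 35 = 3.51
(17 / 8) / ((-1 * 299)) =-17 / 2392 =-0.01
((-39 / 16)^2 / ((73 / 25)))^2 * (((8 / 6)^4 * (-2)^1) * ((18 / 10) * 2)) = -32131125 / 341056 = -94.21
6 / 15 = 2 / 5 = 0.40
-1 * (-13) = 13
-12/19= -0.63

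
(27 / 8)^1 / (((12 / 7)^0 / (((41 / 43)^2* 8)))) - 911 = -1639052 / 1849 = -886.45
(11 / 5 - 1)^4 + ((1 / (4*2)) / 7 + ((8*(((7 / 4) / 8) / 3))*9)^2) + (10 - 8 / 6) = 8047331 / 210000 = 38.32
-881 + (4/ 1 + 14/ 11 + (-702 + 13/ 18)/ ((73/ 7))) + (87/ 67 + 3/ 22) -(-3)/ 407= -16868215229/ 17915733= -941.53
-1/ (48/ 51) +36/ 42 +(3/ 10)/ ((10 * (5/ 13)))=-1783/ 14000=-0.13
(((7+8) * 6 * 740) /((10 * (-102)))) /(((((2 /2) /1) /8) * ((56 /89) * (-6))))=138.36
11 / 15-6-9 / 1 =-14.27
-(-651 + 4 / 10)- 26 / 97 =315411 / 485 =650.33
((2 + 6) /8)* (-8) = -8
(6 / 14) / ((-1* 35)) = -3 / 245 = -0.01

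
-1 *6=-6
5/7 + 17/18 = 1.66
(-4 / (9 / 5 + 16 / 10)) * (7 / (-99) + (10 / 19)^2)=-147460 / 607563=-0.24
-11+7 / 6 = -59 / 6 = -9.83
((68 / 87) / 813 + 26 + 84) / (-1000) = -0.11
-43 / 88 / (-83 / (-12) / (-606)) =39087 / 913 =42.81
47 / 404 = 0.12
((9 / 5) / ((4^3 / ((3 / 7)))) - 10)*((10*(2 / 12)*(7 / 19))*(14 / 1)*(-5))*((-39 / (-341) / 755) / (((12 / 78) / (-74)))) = -979288583 / 31306528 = -31.28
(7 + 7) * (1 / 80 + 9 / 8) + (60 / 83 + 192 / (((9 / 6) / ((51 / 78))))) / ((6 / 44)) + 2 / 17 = 1397929073 / 2201160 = 635.09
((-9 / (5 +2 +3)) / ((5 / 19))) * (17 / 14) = -2907 / 700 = -4.15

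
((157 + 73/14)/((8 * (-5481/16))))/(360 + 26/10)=-3785/23186457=-0.00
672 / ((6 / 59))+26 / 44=145389 / 22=6608.59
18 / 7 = 2.57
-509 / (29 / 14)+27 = -6343 / 29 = -218.72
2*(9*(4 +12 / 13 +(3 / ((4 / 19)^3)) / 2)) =2481237 / 832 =2982.26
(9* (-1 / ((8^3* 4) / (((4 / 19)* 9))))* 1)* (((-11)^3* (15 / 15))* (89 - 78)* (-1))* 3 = -3557763 / 9728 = -365.72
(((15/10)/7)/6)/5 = 1/140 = 0.01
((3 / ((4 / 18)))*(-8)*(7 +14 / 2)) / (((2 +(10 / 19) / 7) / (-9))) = 150822 / 23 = 6557.48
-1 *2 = -2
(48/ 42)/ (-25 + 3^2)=-1/ 14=-0.07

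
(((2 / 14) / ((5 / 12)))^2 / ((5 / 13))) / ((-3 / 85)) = -10608 / 1225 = -8.66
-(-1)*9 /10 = 9 /10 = 0.90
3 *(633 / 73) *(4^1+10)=26586 / 73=364.19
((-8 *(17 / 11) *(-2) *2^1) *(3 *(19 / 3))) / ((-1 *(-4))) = 234.91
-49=-49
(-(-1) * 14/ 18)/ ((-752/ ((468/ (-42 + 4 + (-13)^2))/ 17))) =-91/ 418676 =-0.00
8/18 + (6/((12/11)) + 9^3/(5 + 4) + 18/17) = 26929/306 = 88.00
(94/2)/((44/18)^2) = 3807/484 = 7.87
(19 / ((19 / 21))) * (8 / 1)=168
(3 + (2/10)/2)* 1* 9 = 279/10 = 27.90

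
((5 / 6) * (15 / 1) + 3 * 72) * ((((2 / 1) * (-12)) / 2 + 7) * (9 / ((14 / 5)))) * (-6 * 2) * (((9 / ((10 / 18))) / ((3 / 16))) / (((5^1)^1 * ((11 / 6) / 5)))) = 159913440 / 77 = 2076797.92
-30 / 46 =-15 / 23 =-0.65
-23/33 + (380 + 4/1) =12649/33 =383.30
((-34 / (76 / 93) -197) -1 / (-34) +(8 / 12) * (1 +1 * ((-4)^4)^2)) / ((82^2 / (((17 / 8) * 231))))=1621070297 / 511024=3172.20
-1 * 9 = -9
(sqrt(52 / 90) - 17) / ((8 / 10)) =-85 / 4 +sqrt(130) / 12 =-20.30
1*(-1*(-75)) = 75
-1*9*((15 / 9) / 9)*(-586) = 2930 / 3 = 976.67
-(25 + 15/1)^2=-1600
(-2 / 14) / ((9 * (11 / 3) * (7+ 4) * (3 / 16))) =-16 / 7623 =-0.00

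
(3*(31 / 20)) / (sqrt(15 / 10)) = 31*sqrt(6) / 20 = 3.80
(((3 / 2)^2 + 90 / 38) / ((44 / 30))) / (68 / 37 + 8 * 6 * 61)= 194805 / 181251488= 0.00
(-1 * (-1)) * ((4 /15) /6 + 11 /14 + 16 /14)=1243 /630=1.97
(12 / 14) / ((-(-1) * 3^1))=2 / 7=0.29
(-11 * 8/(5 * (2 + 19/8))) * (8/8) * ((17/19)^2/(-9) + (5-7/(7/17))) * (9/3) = 3950144/27075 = 145.90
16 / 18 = 8 / 9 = 0.89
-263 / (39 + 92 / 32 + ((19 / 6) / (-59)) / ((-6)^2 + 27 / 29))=-398848968 / 63502741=-6.28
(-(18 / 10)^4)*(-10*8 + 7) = 478953 / 625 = 766.32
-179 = -179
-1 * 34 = -34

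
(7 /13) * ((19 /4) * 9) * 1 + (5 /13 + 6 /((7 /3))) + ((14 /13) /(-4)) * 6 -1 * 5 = 19.36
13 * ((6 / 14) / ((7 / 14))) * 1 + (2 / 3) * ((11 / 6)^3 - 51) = -42523 / 2268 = -18.75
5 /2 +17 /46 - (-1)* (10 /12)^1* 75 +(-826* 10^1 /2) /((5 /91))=-3454629 /46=-75100.63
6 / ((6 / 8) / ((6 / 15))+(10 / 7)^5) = 806736 / 1052105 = 0.77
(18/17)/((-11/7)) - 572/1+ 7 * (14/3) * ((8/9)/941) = -2720689022/4751109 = -572.64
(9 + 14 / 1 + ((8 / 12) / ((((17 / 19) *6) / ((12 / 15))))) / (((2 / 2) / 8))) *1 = 18203 / 765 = 23.79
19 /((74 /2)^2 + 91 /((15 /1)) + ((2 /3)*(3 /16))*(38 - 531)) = 2280 /157613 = 0.01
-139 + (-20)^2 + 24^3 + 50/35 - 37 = 98346/7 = 14049.43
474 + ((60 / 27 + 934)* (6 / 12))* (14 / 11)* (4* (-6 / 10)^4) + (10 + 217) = 631157 / 625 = 1009.85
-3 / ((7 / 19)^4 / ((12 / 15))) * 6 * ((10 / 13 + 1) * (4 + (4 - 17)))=1942304184 / 156065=12445.48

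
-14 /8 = -7 /4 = -1.75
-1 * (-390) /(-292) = -1.34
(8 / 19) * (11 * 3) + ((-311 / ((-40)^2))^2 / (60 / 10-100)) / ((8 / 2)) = 254114002301 / 18288640000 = 13.89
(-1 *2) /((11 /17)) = -34 /11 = -3.09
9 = 9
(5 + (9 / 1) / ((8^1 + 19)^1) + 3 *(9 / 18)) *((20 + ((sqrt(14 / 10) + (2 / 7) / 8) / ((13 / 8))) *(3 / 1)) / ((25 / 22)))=3608 *sqrt(35) / 1625 + 823526 / 6825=133.80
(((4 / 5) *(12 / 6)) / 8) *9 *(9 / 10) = 81 / 50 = 1.62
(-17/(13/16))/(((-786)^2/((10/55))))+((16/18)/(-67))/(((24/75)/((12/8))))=-184069949/2959551738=-0.06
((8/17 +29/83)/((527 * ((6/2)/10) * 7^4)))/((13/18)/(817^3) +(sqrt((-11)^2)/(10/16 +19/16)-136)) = -219572917520268/13207157394131277035599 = -0.00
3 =3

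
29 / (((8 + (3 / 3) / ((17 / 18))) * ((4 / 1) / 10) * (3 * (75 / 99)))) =493 / 140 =3.52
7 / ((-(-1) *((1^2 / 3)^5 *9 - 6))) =-27 / 23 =-1.17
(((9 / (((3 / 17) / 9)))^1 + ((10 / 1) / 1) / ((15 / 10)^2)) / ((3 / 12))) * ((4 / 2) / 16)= 4171 / 18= 231.72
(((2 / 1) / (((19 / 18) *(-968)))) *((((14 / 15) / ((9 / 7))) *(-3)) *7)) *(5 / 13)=343 / 29887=0.01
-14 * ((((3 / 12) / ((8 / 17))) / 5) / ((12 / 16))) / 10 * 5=-119 / 120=-0.99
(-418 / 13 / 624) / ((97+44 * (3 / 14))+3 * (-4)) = -1463 / 2681016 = -0.00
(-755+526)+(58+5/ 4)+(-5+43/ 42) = -14593/ 84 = -173.73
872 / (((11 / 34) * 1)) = 29648 / 11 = 2695.27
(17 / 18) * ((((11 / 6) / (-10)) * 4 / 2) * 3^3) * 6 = -561 / 10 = -56.10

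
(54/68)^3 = 19683/39304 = 0.50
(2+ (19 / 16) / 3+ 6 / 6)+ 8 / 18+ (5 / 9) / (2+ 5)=439 / 112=3.92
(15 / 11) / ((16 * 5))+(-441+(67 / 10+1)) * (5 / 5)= -381289 / 880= -433.28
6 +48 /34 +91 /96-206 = -322549 /1632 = -197.64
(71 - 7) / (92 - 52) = 8 / 5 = 1.60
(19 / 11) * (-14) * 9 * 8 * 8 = -153216 / 11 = -13928.73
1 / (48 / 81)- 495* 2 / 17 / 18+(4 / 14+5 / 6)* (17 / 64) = -57145 / 45696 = -1.25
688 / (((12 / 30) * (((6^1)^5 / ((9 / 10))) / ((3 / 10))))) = 43 / 720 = 0.06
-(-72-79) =151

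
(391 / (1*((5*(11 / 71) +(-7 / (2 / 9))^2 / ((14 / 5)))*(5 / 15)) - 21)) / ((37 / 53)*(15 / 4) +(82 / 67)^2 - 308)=-634062128352 / 47989616311201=-0.01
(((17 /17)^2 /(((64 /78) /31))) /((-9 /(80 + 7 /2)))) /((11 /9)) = -201903 /704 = -286.79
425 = 425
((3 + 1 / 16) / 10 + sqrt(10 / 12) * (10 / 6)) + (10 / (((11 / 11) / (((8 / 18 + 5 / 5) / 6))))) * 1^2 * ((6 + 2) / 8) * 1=5 * sqrt(30) / 18 + 11723 / 4320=4.24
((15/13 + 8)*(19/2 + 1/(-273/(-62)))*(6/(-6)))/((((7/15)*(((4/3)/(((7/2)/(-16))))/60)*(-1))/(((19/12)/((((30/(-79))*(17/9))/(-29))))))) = -10403213355/86528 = -120229.44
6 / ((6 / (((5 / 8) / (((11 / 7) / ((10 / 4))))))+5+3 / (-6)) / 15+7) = 3500 / 4493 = 0.78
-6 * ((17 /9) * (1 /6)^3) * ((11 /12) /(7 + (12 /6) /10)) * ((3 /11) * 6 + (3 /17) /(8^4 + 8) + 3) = -5930335 /191476224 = -0.03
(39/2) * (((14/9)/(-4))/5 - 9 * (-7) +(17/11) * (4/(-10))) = 801853/660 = 1214.93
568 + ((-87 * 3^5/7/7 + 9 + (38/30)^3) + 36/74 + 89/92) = 83898476639/562936500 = 149.04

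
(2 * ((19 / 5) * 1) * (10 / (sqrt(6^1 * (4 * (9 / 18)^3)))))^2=5776 / 3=1925.33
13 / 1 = 13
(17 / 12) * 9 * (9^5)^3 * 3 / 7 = 31501343210481297 / 28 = 1125047971802903.46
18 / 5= 3.60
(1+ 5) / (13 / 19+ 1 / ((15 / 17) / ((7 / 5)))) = 2.64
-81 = -81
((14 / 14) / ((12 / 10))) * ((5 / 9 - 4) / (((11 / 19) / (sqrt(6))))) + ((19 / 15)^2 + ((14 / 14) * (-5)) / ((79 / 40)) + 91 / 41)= 941804 / 728775 - 2945 * sqrt(6) / 594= -10.85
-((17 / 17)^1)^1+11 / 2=9 / 2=4.50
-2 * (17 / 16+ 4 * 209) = -13393 / 8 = -1674.12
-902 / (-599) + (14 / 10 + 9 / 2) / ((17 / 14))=6.36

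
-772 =-772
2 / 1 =2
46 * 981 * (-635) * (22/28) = -157602555/7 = -22514650.71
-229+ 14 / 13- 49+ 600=4200 / 13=323.08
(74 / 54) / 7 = 0.20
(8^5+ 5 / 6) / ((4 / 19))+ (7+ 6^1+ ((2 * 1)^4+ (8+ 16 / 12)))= 3736567 / 24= 155690.29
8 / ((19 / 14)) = 112 / 19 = 5.89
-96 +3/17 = -1629/17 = -95.82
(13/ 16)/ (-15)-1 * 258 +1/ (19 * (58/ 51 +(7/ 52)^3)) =-9615382784419/ 37267771920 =-258.01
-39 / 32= -1.22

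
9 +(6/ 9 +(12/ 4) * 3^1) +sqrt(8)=2 * sqrt(2) +56/ 3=21.50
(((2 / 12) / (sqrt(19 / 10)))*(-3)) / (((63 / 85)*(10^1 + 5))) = -17*sqrt(190) / 7182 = -0.03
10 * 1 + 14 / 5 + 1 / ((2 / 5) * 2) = 281 / 20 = 14.05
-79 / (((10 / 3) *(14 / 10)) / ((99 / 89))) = -18.83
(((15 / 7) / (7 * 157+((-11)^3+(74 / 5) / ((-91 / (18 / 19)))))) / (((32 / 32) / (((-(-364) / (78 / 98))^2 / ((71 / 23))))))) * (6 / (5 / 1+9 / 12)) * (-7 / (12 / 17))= 691611411400 / 106871259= 6471.44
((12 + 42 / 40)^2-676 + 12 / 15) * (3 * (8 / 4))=-605877 / 200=-3029.38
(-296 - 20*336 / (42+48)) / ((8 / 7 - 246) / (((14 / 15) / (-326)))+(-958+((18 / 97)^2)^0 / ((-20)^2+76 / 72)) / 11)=-2163418796 / 498664207731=-0.00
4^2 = 16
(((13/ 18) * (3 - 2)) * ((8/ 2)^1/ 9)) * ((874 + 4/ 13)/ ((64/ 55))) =312565/ 1296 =241.18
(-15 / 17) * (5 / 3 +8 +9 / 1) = -280 / 17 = -16.47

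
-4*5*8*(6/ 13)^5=-1244160/ 371293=-3.35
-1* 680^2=-462400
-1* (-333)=333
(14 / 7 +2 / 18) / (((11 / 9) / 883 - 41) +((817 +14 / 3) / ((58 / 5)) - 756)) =-33554 / 11541671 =-0.00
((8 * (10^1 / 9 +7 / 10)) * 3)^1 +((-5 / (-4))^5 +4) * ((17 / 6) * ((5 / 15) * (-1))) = 1130701 / 30720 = 36.81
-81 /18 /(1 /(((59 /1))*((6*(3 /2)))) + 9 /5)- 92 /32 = -51403 /9568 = -5.37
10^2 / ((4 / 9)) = 225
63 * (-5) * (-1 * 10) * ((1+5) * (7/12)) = 11025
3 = 3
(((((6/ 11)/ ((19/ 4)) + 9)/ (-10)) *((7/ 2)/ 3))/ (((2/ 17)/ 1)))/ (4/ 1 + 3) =-2159/ 1672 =-1.29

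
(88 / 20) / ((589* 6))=11 / 8835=0.00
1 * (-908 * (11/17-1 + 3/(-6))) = 13166/17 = 774.47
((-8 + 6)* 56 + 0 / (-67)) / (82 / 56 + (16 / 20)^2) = -78400 / 1473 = -53.22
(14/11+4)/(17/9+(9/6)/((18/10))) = 1044/539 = 1.94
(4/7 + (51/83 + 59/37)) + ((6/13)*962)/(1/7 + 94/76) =2560818012/7889399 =324.59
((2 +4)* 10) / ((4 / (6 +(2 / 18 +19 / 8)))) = 3055 / 24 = 127.29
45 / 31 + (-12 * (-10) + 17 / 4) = 15587 / 124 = 125.70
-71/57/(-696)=71/39672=0.00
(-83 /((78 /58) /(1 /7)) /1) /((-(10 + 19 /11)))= 26477 /35217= 0.75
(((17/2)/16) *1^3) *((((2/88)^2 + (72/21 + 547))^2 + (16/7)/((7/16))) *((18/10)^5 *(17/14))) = 949570945846075487961/257119385600000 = 3693113.00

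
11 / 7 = 1.57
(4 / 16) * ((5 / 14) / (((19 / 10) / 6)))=75 / 266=0.28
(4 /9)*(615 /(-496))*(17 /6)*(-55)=191675 /2232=85.88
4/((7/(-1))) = -4/7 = -0.57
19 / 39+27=1072 / 39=27.49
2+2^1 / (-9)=16 / 9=1.78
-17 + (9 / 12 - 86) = -409 / 4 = -102.25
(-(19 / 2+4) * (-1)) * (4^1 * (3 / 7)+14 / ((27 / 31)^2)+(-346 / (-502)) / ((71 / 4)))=918887761 / 3368169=272.82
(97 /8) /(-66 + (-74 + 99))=-97 /328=-0.30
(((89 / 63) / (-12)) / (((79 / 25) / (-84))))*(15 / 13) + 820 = 2537545 / 3081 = 823.61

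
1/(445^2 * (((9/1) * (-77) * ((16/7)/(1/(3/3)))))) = -1/313671600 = -0.00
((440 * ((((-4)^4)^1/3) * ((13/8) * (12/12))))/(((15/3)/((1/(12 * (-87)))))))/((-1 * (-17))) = -9152/13311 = -0.69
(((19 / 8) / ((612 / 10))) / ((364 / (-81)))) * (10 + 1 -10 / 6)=-285 / 3536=-0.08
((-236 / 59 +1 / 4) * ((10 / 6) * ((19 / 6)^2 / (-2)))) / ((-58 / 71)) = -640775 / 16704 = -38.36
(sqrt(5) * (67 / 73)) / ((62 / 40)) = 1340 * sqrt(5) / 2263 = 1.32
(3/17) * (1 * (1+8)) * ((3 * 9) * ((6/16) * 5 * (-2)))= -10935/68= -160.81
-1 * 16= -16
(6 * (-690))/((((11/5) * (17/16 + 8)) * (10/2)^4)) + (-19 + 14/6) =-2033494/119625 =-17.00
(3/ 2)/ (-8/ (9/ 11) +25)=27/ 274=0.10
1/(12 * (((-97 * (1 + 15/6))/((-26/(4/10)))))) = 65/4074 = 0.02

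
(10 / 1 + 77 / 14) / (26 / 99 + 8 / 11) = 3069 / 196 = 15.66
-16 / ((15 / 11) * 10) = -88 / 75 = -1.17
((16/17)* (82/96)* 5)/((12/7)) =1435/612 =2.34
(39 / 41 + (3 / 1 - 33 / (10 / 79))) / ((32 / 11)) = -88.26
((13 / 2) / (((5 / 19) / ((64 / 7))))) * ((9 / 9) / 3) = 7904 / 105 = 75.28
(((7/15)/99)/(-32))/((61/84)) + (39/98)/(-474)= -974749/935078760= -0.00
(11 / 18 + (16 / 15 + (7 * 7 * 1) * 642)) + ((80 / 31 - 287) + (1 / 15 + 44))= 87101917 / 2790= 31219.33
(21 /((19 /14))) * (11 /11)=294 /19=15.47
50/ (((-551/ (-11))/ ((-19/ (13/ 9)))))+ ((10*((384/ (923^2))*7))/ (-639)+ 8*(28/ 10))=243910036546/ 26311827165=9.27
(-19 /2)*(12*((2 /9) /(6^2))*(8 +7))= -10.56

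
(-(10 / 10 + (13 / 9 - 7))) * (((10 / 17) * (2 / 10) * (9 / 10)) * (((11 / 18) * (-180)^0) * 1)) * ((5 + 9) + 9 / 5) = 35629 / 7650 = 4.66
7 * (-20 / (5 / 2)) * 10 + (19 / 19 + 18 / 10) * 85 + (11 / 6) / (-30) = -57971 / 180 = -322.06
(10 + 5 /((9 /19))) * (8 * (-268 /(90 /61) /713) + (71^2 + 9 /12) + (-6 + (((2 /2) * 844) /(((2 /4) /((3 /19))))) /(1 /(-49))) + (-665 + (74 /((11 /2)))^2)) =-92904121976719 /531096588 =-174928.86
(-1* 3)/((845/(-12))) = 36/845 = 0.04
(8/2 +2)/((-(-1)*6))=1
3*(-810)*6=-14580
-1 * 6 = -6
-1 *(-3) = 3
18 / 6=3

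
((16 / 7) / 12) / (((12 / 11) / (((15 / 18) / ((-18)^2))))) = 55 / 122472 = 0.00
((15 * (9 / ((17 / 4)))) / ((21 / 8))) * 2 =2880 / 119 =24.20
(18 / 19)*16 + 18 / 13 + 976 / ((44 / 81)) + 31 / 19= 4931087 / 2717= 1814.90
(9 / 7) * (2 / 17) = 18 / 119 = 0.15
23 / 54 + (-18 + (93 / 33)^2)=-62935 / 6534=-9.63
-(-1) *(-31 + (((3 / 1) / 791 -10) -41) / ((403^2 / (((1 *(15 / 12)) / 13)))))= -103543309159 / 3340103494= -31.00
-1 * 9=-9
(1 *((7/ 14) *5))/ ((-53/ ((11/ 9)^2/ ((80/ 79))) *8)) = -9559/ 1099008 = -0.01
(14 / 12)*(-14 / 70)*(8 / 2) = -14 / 15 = -0.93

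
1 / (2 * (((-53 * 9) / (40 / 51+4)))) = -122 / 24327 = -0.01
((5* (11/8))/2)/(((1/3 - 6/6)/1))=-165/32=-5.16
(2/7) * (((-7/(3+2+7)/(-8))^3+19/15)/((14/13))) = 72865559/216760320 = 0.34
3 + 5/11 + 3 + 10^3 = 1006.45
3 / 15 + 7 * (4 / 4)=7.20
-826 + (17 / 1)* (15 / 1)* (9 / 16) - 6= -11017 / 16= -688.56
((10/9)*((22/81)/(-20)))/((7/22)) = -242/5103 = -0.05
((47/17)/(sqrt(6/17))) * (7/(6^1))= 329 * sqrt(102)/612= 5.43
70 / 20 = 7 / 2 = 3.50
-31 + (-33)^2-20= 1038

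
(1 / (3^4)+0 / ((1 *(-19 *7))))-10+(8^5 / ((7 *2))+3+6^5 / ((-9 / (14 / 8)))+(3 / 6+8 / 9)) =933251 / 1134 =822.97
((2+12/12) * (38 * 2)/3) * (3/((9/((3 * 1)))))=76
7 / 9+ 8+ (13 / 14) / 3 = 1145 / 126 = 9.09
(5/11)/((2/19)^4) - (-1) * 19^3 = 1858789/176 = 10561.30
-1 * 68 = -68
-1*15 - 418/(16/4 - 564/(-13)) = -667/28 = -23.82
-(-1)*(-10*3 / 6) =-5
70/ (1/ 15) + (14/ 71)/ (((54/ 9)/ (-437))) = 220591/ 213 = 1035.64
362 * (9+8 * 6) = 20634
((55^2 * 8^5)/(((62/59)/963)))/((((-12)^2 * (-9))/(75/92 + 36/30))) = -100709016320/713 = -141246867.21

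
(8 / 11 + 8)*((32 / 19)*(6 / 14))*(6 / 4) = 13824 / 1463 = 9.45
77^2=5929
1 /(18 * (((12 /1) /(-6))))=-1 /36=-0.03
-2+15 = 13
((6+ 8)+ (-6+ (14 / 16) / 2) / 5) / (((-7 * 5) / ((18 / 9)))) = -1031 / 1400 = -0.74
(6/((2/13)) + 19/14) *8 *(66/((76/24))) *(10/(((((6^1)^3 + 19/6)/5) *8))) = 6712200/34979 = 191.89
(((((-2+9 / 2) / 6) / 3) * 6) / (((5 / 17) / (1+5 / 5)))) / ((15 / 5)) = 1.89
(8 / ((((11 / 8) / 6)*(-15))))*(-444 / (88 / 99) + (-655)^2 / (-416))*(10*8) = 40756288 / 143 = 285009.01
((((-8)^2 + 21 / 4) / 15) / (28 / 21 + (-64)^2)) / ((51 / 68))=277 / 184380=0.00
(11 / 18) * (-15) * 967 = -53185 / 6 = -8864.17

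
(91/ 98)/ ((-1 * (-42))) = 13/ 588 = 0.02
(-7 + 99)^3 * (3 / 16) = 146004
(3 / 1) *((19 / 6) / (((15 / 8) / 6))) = 152 / 5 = 30.40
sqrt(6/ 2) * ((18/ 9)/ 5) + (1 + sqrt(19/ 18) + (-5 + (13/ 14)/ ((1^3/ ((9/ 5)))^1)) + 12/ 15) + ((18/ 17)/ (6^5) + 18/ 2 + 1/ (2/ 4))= 2 * sqrt(3)/ 5 + sqrt(38)/ 6 + 2434571/ 257040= 11.19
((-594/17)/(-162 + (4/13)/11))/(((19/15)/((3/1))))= 1911195/3740663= 0.51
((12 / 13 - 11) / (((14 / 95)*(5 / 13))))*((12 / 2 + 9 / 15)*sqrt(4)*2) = -164274 / 35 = -4693.54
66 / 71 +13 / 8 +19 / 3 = 15145 / 1704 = 8.89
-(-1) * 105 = 105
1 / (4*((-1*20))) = -1 / 80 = -0.01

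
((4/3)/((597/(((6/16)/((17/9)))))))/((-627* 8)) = -1/11312752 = -0.00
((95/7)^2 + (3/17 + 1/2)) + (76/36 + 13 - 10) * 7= 220.64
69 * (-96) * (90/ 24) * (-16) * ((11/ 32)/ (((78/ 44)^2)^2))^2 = 95449722531680/ 198222565203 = 481.53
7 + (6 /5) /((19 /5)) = 139 /19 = 7.32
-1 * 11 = -11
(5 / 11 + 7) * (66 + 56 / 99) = 540380 / 1089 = 496.22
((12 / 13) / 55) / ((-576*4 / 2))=-1 / 68640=-0.00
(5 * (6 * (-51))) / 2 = -765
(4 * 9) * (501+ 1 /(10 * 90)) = 450901 /25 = 18036.04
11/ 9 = 1.22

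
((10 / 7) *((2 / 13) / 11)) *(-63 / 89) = -180 / 12727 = -0.01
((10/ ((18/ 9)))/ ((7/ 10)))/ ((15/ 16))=160/ 21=7.62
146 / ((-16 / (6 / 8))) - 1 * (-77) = 2245 / 32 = 70.16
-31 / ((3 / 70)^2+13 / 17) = -2582300 / 63853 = -40.44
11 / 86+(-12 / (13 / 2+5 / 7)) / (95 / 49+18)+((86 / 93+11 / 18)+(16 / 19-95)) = -2082322397837 / 22492731411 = -92.58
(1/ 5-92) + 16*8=181/ 5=36.20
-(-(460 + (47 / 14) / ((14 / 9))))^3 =98712439.68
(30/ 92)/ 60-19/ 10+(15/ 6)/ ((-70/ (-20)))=-7601/ 6440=-1.18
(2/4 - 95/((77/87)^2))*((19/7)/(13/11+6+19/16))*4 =-870766048/5557629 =-156.68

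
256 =256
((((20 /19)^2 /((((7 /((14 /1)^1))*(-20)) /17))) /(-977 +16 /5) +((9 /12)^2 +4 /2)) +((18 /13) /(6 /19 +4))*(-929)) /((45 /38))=-4429206094519 /17751010680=-249.52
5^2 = 25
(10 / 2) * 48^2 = 11520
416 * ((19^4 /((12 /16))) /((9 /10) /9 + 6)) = 2168541440 /183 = 11849953.22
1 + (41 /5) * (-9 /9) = -36 /5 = -7.20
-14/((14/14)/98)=-1372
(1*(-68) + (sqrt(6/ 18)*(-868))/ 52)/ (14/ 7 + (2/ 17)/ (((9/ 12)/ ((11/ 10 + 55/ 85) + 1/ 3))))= -442170/ 15127 - 134385*sqrt(3)/ 56186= -33.37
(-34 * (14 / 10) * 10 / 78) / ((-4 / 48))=952 / 13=73.23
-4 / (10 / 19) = -38 / 5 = -7.60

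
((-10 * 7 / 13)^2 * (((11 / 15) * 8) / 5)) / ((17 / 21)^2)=2535456 / 48841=51.91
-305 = -305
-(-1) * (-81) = -81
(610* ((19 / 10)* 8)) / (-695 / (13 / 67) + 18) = -120536 / 46331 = -2.60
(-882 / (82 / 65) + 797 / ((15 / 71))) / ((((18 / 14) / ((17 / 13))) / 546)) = 1706717.22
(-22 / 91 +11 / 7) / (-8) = -121 / 728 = -0.17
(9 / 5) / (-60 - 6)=-3 / 110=-0.03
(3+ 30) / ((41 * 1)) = 33 / 41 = 0.80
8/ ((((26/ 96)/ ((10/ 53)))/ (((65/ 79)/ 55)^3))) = 648960/ 34780450177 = 0.00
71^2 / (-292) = -5041 / 292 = -17.26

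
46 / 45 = 1.02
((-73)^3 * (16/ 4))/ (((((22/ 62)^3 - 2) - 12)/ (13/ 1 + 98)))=1715202406156/ 138581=12376894.42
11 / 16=0.69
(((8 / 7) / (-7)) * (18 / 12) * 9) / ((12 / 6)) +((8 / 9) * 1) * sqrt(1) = -94 / 441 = -0.21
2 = 2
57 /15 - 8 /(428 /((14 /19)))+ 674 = 6889697 /10165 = 677.79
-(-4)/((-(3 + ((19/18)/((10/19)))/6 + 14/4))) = -4320/7381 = -0.59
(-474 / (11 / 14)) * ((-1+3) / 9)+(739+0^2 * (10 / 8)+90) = 22933 / 33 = 694.94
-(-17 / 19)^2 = -0.80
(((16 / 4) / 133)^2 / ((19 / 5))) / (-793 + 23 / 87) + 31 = 89820654971 / 2897440511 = 31.00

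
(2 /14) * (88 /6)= 44 /21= 2.10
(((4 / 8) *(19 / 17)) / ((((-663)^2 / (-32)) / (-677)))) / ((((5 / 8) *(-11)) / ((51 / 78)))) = -823232 / 314291835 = -0.00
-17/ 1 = -17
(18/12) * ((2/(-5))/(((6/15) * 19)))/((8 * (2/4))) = -3/152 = -0.02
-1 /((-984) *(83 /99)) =33 /27224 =0.00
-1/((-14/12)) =6/7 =0.86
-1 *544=-544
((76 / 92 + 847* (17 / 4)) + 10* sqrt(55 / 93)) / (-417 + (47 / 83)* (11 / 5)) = -137469995 / 15873496 - 2075* sqrt(5115) / 8023017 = -8.68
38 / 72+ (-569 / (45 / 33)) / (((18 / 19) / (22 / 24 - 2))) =1547683 / 3240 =477.68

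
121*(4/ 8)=121/ 2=60.50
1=1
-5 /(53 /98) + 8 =-66 /53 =-1.25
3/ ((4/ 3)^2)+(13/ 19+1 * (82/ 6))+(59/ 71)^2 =76909379/ 4597392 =16.73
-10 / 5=-2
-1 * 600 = -600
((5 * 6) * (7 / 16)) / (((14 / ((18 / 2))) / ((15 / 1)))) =2025 / 16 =126.56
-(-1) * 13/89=13/89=0.15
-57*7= -399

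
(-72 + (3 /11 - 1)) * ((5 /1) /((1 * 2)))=-2000 /11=-181.82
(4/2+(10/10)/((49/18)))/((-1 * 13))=-116/637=-0.18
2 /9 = 0.22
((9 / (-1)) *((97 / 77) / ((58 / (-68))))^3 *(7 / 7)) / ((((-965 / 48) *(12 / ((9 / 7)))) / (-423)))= 4916288172482784 / 75212759441435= 65.37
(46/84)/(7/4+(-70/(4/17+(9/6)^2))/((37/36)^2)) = -10642606/484182573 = -0.02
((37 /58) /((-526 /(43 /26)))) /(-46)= 0.00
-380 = -380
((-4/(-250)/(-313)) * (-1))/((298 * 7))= 1/40807375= 0.00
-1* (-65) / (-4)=-65 / 4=-16.25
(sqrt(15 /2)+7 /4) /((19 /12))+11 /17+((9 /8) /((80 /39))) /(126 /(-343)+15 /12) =6 * sqrt(30) /19+21222157 /8940640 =4.10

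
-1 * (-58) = 58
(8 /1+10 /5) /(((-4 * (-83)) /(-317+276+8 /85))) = -3477 /2822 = -1.23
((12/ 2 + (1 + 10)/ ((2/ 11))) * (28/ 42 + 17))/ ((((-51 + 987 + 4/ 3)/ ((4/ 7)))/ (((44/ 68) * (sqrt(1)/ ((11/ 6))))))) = 159/ 629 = 0.25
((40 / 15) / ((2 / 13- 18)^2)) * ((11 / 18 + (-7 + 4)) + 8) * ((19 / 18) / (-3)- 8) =-7698119 / 19618848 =-0.39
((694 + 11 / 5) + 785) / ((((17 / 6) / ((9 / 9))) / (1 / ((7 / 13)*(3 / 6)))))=165048 / 85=1941.74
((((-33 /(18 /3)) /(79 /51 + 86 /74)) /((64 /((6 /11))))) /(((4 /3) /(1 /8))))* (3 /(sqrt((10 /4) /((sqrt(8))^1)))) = -0.01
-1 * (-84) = 84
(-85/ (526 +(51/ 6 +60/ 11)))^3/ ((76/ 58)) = -94818443500/ 31848812784341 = -0.00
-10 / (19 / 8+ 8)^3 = -0.01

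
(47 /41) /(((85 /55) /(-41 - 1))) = -21714 /697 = -31.15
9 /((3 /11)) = 33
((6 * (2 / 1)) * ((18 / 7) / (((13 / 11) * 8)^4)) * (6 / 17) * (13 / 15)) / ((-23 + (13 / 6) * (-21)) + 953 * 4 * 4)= 395307 / 5079774743680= 0.00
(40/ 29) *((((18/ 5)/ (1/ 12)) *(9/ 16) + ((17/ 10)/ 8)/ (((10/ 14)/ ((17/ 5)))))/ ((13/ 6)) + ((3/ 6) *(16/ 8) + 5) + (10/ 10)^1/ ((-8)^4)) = 24.39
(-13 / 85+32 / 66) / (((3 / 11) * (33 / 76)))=70756 / 25245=2.80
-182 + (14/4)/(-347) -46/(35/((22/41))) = -181964353/995890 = -182.72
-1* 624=-624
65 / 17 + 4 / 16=277 / 68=4.07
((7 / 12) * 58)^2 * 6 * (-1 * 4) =-27472.67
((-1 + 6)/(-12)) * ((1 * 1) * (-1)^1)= 5/12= 0.42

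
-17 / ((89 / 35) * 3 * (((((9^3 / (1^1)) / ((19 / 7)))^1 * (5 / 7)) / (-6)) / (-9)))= -4522 / 7209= -0.63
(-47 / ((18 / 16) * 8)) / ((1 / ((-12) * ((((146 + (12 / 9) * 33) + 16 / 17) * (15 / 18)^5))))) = 79459375 / 16524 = 4808.73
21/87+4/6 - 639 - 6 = -56036/87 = -644.09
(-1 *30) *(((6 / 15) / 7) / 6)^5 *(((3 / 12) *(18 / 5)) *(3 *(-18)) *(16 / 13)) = 96 / 682784375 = 0.00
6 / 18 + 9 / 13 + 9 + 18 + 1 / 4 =4411 / 156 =28.28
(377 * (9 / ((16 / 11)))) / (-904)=-2.58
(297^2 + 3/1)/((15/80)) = 470464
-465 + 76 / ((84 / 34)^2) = -199574 / 441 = -452.55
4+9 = 13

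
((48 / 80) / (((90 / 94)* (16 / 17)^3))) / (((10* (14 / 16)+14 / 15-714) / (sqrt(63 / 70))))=-0.00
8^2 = 64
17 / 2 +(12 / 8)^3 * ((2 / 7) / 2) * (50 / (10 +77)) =7127 / 812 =8.78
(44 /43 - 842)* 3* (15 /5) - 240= -335778 /43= -7808.79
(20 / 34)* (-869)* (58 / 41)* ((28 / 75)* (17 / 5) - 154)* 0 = 0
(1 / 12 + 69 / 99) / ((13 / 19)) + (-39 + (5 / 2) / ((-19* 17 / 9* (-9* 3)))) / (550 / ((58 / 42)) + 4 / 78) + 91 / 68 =297242363467 / 124851084072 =2.38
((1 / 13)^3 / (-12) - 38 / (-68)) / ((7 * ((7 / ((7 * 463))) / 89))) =10319922287 / 3137316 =3289.41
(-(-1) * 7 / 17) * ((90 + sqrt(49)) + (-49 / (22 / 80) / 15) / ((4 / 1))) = 21721 / 561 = 38.72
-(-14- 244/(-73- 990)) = 14638/1063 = 13.77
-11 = -11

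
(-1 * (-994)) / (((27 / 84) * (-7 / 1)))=-3976 / 9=-441.78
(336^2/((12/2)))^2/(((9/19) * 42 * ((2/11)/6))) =587259904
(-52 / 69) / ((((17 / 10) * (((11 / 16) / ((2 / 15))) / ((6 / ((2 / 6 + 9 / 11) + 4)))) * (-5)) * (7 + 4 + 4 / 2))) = 256 / 166175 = 0.00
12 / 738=2 / 123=0.02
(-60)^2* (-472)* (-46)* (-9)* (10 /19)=-7034688000 /19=-370246736.84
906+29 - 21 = 914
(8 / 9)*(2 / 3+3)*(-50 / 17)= -4400 / 459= -9.59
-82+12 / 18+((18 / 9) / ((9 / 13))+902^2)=7321730 / 9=813525.56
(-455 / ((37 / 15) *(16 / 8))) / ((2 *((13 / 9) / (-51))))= 1628.21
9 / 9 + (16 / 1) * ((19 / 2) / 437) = 31 / 23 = 1.35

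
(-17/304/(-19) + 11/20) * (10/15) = 0.37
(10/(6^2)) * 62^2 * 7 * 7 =470890/9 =52321.11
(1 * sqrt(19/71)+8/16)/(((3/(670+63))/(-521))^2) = 145842263449/18+145842263449 * sqrt(1349)/639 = 16485136539.42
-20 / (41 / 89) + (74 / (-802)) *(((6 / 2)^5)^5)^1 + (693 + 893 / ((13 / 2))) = -16709378498623948 / 213733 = -78178748712.76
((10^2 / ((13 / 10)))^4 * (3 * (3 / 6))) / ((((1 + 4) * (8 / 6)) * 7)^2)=33750000000 / 1399489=24115.95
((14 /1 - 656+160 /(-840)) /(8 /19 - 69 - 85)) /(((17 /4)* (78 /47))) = 0.59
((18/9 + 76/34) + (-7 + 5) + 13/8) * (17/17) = 525/136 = 3.86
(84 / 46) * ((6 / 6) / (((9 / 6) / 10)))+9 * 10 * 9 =18910 / 23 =822.17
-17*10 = -170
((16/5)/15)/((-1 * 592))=-1/2775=-0.00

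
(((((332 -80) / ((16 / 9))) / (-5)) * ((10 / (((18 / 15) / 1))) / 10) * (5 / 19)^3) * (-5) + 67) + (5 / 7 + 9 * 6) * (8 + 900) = 19109068051 / 384104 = 49749.72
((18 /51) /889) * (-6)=-36 /15113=-0.00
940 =940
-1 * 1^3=-1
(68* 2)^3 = 2515456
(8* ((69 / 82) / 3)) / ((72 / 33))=253 / 246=1.03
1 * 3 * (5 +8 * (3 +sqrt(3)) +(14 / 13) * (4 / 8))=24 * sqrt(3) +1152 / 13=130.18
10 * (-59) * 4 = -2360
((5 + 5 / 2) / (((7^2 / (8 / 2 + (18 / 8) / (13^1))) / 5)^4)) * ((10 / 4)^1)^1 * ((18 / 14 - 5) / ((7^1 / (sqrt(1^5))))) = -43290046875 / 132339124736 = -0.33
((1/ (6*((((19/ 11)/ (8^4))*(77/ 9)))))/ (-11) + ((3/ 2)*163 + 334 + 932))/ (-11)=-4407435/ 32186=-136.94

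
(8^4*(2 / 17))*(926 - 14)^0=8192 / 17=481.88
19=19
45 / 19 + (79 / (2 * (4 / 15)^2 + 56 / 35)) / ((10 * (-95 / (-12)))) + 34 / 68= 12815 / 3724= 3.44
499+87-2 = 584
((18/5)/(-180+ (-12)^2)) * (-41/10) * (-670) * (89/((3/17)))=-4156211/30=-138540.37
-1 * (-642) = 642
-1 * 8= -8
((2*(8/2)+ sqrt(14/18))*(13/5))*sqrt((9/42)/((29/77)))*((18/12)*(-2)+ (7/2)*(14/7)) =26*sqrt(1914)*(sqrt(7)+ 24)/435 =69.68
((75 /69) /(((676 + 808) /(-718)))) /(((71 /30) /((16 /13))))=-2154000 /7875959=-0.27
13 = 13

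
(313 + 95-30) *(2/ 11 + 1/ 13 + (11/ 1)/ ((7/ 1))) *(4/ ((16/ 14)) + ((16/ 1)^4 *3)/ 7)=19452459960/ 1001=19433026.93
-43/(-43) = 1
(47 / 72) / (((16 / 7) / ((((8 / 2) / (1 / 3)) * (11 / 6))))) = 3619 / 576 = 6.28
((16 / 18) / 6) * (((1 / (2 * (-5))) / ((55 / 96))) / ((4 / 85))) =-272 / 495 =-0.55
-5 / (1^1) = -5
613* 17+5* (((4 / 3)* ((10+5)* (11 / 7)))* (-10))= 61947 / 7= 8849.57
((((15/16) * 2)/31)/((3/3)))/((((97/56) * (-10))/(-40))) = 420/3007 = 0.14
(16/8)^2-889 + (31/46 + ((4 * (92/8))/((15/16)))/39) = -23763359/26910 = -883.07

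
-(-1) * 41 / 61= 41 / 61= 0.67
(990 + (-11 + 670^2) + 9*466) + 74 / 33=14984483 / 33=454075.24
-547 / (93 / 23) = -12581 / 93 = -135.28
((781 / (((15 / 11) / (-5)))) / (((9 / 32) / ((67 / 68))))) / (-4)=1151194 / 459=2508.05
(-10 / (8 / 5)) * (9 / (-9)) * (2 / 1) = 25 / 2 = 12.50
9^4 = 6561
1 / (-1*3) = -1 / 3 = -0.33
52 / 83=0.63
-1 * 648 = -648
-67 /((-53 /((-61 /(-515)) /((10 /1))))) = 4087 /272950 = 0.01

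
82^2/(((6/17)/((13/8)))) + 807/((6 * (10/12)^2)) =31152.10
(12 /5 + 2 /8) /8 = 0.33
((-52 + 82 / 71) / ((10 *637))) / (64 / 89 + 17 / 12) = -0.00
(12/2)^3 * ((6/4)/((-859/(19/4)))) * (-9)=13851/859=16.12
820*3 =2460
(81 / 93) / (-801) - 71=-195892 / 2759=-71.00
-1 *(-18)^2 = -324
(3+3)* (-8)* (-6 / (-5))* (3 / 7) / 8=-108 / 35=-3.09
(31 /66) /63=0.01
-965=-965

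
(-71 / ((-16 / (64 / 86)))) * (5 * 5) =3550 / 43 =82.56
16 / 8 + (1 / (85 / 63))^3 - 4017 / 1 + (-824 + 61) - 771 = -3407529578 / 614125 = -5548.59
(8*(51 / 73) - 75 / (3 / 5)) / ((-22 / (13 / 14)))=113321 / 22484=5.04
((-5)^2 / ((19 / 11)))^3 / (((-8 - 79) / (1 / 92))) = -20796875 / 54899436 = -0.38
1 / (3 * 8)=1 / 24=0.04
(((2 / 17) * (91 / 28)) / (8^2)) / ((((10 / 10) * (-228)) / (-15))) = 65 / 165376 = 0.00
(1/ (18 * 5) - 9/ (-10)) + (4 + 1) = 266/ 45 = 5.91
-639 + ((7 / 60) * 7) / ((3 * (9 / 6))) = -172481 / 270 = -638.82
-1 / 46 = -0.02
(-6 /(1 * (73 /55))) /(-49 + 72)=-330 /1679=-0.20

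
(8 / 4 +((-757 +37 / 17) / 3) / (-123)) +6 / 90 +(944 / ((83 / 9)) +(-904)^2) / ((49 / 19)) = 40427219837167 / 127561455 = 316923.48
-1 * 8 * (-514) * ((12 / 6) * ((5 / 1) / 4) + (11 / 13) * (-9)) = -273448 / 13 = -21034.46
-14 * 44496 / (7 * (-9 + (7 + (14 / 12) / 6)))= 49287.88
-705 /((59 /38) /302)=-8090580 /59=-137128.47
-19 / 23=-0.83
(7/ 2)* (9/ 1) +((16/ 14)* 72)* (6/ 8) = 93.21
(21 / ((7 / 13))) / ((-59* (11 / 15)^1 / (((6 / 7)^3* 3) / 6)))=-63180 / 222607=-0.28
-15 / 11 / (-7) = 15 / 77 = 0.19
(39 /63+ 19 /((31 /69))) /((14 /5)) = 69835 /4557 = 15.32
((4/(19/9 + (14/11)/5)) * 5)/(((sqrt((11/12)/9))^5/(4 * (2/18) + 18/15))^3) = 20577265940501102592 * sqrt(33)/114097386205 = 1036021921.46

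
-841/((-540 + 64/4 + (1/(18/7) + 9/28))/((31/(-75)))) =-2189964/3296725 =-0.66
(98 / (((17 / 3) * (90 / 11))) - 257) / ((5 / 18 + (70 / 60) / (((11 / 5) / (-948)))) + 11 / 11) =4289736 / 8439395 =0.51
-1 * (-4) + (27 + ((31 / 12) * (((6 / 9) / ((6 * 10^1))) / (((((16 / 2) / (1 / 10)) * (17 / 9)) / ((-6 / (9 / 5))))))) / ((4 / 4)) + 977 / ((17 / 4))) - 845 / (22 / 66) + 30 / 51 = -111312031 / 48960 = -2273.53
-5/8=-0.62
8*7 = 56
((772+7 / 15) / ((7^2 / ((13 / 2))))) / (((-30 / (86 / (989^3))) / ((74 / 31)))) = -5573347 / 7688838009825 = -0.00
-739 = -739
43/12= 3.58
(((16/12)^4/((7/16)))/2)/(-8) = -256/567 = -0.45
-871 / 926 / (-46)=871 / 42596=0.02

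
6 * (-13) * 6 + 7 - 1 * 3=-464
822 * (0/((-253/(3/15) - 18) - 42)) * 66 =0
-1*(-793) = 793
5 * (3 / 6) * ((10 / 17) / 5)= 5 / 17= 0.29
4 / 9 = 0.44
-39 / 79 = -0.49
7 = 7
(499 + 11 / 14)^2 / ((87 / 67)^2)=219772502401 / 1483524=148142.20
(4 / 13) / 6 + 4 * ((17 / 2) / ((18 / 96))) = 2358 / 13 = 181.38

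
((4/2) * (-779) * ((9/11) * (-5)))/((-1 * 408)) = -11685/748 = -15.62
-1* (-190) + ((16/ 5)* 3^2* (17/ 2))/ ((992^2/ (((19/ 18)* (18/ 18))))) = 233715523/ 1230080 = 190.00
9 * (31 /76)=279 /76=3.67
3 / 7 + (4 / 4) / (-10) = 23 / 70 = 0.33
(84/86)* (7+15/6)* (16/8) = 798/43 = 18.56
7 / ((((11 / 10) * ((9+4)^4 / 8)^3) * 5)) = 7168 / 256278936347291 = 0.00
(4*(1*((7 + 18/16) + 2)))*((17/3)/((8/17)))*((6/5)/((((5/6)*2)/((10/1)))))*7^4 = 168615027/20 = 8430751.35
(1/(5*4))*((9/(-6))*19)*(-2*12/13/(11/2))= 342/715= 0.48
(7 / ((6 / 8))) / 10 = 14 / 15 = 0.93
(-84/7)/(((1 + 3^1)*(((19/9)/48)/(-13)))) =16848/19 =886.74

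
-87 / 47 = -1.85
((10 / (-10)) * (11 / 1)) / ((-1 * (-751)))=-11 / 751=-0.01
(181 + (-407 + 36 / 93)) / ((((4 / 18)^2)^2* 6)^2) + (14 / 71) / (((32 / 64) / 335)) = -1187400144743 / 1126912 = -1053676.01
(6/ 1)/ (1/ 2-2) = -4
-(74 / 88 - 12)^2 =-241081 / 1936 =-124.53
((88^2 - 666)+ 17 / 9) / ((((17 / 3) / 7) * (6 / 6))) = 446033 / 51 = 8745.75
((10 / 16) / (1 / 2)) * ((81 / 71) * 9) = 12.83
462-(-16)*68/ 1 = 1550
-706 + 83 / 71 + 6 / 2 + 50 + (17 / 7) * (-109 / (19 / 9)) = -7339307 / 9443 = -777.22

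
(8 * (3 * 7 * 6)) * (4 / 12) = 336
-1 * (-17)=17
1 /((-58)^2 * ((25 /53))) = 53 /84100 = 0.00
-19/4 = -4.75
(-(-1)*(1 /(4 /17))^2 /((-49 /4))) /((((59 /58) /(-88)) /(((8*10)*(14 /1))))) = 59002240 /413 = 142862.57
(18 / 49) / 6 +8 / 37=503 / 1813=0.28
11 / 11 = 1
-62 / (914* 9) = -31 / 4113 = -0.01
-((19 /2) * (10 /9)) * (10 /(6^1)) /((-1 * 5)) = 95 /27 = 3.52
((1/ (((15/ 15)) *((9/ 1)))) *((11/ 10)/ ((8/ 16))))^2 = 121/ 2025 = 0.06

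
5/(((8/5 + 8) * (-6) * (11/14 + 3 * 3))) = -175/19728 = -0.01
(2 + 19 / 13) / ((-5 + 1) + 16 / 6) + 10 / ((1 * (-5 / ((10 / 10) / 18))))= -1267 / 468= -2.71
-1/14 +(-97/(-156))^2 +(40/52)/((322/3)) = 1263065/3918096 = 0.32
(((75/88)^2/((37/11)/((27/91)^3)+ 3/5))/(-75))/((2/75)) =-553584375/197204724992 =-0.00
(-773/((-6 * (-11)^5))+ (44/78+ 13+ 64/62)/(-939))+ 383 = 140044337891231/365666617602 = 382.98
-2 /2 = -1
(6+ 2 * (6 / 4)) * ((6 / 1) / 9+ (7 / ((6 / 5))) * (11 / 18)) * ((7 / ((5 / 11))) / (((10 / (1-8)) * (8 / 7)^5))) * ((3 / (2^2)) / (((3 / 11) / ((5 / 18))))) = -45539457271 / 283115520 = -160.85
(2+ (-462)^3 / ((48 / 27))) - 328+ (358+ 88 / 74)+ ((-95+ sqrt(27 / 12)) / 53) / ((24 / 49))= -5221160609215 / 94128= -55468729.91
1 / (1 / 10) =10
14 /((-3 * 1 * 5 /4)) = -56 /15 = -3.73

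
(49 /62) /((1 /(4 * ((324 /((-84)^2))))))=9 /62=0.15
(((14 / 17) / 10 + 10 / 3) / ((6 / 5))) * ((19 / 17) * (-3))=-16549 / 1734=-9.54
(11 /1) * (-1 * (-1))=11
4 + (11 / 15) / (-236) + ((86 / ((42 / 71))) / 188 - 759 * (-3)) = 664371619 / 291165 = 2281.77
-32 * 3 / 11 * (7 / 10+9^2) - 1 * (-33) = -37401 / 55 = -680.02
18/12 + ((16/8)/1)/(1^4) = 7/2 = 3.50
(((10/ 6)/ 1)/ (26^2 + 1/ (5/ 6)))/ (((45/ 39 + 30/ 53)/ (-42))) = -24115/ 401241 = -0.06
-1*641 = -641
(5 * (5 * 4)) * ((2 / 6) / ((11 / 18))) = 600 / 11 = 54.55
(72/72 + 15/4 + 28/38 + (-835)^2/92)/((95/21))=139197093/83030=1676.47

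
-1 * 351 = -351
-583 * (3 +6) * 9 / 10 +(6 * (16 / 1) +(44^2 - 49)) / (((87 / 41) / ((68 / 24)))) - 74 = -934598 / 435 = -2148.50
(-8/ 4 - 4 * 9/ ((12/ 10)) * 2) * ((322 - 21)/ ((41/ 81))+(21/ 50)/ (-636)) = -8011587703/ 217300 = -36868.79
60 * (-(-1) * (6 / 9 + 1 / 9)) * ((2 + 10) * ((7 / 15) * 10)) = 7840 / 3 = 2613.33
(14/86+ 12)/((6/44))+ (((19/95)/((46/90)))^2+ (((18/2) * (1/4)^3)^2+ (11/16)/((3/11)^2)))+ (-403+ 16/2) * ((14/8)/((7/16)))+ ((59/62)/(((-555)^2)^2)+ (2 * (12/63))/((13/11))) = -36934656612929574108024761/24937854931327403520000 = -1481.07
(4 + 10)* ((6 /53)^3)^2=653184 /22164361129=0.00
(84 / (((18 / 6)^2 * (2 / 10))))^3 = 2744000 / 27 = 101629.63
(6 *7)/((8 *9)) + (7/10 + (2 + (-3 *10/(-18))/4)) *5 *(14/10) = 112/5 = 22.40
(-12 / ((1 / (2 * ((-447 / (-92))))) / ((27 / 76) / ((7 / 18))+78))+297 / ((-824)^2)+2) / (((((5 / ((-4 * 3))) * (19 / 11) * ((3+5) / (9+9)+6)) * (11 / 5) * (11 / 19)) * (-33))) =-171974643218685 / 3644074716128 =-47.19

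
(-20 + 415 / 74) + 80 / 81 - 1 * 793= -4833587 / 5994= -806.40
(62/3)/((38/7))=217/57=3.81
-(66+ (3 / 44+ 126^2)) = -15942.07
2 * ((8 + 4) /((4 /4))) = 24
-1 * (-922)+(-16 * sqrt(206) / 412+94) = 1016- 4 * sqrt(206) / 103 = 1015.44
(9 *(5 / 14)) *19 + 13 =1037 / 14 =74.07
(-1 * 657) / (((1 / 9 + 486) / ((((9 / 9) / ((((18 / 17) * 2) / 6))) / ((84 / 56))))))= -11169 / 4375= -2.55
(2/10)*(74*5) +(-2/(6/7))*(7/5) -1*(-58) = 1931/15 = 128.73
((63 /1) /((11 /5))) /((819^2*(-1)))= -0.00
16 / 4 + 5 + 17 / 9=98 / 9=10.89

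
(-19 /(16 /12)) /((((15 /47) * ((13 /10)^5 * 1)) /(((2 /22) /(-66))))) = 2232500 /134779359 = 0.02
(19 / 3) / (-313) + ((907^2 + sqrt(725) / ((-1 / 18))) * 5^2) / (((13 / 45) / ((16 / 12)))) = 1158701116253 / 12207 - 135000 * sqrt(29) / 13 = 94865115.58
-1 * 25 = -25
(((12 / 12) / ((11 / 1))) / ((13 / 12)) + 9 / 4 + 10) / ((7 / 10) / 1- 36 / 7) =-246925 / 88946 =-2.78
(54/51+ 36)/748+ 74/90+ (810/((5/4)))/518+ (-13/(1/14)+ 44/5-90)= -19346475689/74102490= -261.08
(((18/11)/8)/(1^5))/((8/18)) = 81/176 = 0.46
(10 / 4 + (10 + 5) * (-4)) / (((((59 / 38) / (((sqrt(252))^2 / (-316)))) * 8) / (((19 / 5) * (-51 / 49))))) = -3811077 / 261016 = -14.60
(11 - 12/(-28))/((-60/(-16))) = 64/21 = 3.05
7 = 7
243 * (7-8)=-243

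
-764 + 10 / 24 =-9163 / 12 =-763.58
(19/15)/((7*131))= 19/13755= 0.00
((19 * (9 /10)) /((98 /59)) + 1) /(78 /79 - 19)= -874451 /1394540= -0.63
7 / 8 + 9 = 9.88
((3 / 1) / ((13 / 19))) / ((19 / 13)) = 3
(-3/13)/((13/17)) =-51/169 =-0.30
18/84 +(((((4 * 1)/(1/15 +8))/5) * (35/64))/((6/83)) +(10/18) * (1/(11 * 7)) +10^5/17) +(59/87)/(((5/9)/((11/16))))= 3538160948209/601302240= 5884.16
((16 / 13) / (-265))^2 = 256 / 11868025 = 0.00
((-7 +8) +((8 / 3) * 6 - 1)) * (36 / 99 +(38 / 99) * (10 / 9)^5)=94812224 / 5845851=16.22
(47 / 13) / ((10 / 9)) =423 / 130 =3.25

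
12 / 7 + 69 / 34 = 891 / 238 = 3.74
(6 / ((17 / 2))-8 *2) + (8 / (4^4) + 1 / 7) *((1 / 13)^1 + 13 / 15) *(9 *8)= -2062 / 595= -3.47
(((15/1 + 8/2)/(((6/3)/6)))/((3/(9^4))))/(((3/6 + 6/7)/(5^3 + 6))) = 12032874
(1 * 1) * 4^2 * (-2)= -32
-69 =-69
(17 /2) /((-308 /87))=-1479 /616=-2.40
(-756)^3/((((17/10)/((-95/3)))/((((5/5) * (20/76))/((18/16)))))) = 32006016000/17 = 1882706823.53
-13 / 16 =-0.81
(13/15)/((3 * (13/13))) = 13/45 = 0.29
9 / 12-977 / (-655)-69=-174907 / 2620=-66.76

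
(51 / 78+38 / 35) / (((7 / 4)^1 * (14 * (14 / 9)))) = 14247 / 312130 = 0.05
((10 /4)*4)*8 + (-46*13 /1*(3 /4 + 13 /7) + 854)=-625.07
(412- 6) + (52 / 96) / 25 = 243613 / 600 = 406.02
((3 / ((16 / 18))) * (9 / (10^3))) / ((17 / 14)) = 1701 / 68000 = 0.03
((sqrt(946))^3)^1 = 946 * sqrt(946) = 29096.23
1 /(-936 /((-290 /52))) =0.01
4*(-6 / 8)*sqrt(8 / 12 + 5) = -sqrt(51) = -7.14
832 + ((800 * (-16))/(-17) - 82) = 25550/17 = 1502.94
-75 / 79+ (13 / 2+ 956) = 151925 / 158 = 961.55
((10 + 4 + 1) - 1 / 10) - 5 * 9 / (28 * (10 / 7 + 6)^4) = 2178784393 / 146232320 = 14.90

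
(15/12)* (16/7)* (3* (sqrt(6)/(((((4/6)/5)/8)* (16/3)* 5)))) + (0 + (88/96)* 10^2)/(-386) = -275/1158 + 135* sqrt(6)/7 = 47.00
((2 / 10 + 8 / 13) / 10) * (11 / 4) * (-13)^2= 7579 / 200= 37.90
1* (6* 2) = 12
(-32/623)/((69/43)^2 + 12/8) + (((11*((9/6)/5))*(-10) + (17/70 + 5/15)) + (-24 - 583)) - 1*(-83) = -52238178263/93879870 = -556.44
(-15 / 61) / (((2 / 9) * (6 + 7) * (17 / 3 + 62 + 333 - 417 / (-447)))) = -12069 / 56942158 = -0.00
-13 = -13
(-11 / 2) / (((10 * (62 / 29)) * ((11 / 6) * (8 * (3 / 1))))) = -29 / 4960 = -0.01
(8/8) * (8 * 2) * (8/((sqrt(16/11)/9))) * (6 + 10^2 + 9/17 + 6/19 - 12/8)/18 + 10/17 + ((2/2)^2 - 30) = -483/17 + 544424 * sqrt(11)/323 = 5561.84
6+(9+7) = 22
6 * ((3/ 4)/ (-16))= -9/ 32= -0.28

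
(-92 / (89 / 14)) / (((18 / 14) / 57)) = -171304 / 267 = -641.59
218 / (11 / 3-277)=-327 / 410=-0.80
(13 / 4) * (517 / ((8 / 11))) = 73931 / 32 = 2310.34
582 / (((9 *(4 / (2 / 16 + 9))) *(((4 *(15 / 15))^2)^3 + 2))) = 7081 / 196704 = 0.04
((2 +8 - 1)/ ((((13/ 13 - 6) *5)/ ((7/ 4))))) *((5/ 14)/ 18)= -1/ 80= -0.01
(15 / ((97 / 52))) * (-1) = -780 / 97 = -8.04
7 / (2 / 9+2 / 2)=63 / 11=5.73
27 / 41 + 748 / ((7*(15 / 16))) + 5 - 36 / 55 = 5634532 / 47355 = 118.98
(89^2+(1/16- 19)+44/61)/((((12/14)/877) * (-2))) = -15783608421/3904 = -4042932.48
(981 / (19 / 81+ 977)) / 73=79461 / 5778388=0.01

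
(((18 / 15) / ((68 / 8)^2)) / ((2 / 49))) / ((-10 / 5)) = -294 / 1445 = -0.20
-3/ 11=-0.27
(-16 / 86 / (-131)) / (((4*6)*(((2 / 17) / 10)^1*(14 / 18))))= 255 / 39431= 0.01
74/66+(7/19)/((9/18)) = 1165/627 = 1.86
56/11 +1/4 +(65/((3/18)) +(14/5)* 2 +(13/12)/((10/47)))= 535963/1320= 406.03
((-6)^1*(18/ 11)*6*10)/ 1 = -6480/ 11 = -589.09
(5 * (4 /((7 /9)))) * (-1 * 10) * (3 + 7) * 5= -90000 /7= -12857.14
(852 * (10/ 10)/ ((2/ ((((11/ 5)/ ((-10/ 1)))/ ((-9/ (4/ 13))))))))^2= 9759376/ 950625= 10.27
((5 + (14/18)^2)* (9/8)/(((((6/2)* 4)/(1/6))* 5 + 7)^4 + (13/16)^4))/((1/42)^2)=0.00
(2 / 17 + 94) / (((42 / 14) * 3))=1600 / 153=10.46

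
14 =14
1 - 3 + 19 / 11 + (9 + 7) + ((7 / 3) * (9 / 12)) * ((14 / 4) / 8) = 11611 / 704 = 16.49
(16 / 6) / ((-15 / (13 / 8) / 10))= -26 / 9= -2.89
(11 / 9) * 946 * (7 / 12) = 36421 / 54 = 674.46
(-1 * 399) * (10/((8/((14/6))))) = -4655/4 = -1163.75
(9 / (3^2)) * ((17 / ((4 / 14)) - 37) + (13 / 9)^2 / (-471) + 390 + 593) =76721323 / 76302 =1005.50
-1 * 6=-6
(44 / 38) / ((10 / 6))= 66 / 95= 0.69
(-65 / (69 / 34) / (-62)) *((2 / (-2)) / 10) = -221 / 4278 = -0.05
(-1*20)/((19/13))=-260/19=-13.68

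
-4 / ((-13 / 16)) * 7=448 / 13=34.46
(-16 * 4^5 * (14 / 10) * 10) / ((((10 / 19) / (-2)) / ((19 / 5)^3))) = 29892509696 / 625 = 47828015.51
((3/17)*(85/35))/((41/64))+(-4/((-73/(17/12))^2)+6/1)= 6.67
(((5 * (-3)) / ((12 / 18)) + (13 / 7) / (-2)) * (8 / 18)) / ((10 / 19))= -6232 / 315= -19.78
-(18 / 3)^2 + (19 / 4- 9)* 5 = -229 / 4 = -57.25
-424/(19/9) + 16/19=-200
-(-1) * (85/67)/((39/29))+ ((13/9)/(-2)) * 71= -789143/15678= -50.33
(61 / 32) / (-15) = -61 / 480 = -0.13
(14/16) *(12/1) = 21/2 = 10.50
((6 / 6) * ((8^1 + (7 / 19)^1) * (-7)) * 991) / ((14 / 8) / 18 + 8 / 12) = -79414776 / 1045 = -75995.00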